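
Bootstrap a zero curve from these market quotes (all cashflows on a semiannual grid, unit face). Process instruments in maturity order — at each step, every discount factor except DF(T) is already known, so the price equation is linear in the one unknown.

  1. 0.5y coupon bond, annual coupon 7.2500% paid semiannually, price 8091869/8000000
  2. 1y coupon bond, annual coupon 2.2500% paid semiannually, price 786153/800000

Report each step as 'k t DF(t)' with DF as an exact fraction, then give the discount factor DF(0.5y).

step 1 [0.5y] bond c/2=29/800: DF=(8091869/8000000 − 29/800·(0))/(1+29/800) = 9761/10000 ≈ 0.976100
step 2 [1y] bond c/2=9/800: DF=(786153/800000 − 9/800·(0.976100))/(1+9/800) = 9609/10000 ≈ 0.960900

1 1/2 9761/10000
2 1 9609/10000
DF(0.5y) = 9761/10000 ≈ 0.976100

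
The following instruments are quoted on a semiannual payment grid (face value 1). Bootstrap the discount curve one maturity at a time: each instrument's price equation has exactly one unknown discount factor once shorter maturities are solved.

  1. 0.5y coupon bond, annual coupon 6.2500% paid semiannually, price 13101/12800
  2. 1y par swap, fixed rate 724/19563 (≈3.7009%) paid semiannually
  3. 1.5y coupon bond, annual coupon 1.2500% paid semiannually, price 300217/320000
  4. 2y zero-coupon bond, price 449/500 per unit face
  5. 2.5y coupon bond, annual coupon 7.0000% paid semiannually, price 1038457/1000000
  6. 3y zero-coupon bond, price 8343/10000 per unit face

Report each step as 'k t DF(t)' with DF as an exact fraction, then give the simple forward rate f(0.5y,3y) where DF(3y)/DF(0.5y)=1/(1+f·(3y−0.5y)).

1 1/2 397/400
2 1 4819/5000
3 3/2 4601/5000
4 2 449/500
5 5/2 8757/10000
6 3 8343/10000
f(0.5y,3y) = ((397/400)/(8343/10000) − 1)/(5/2) = 3164/41715 ≈ 7.5848%

step 1 [0.5y] bond c/2=1/32: DF=(13101/12800 − 1/32·(0))/(1+1/32) = 397/400 ≈ 0.992500
step 2 [1y] swap r/2=362/19563: DF=(1 − 362/19563·(0.992500))/(1+362/19563) = 4819/5000 ≈ 0.963800
step 3 [1.5y] bond c/2=1/160: DF=(300217/320000 − 1/160·(0.992500+0.963800))/(1+1/160) = 4601/5000 ≈ 0.920200
step 4 [2y] zero: DF = P = 449/500 ≈ 0.898000
step 5 [2.5y] bond c/2=7/200: DF=(1038457/1000000 − 7/200·(0.992500+0.963800+0.920200+0.898000))/(1+7/200) = 8757/10000 ≈ 0.875700
step 6 [3y] zero: DF = P = 8343/10000 ≈ 0.834300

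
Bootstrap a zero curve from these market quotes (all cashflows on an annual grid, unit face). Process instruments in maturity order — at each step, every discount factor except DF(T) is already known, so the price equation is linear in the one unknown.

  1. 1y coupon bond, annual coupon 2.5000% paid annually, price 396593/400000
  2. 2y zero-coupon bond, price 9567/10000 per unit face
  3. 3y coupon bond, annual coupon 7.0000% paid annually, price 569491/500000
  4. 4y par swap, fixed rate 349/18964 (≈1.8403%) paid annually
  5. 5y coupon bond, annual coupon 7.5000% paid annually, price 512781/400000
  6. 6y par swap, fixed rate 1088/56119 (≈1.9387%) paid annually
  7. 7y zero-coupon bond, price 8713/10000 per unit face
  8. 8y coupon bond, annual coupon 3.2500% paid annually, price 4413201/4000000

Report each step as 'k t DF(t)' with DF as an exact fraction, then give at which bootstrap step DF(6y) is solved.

1 1 9673/10000
2 2 9567/10000
3 3 4693/5000
4 4 4651/5000
5 5 9279/10000
6 6 557/625
7 7 8713/10000
8 8 1729/2000
DF(6y) is solved at step 6

step 1 [1y] bond c/1=1/40: DF=(396593/400000 − 1/40·(0))/(1+1/40) = 9673/10000 ≈ 0.967300
step 2 [2y] zero: DF = P = 9567/10000 ≈ 0.956700
step 3 [3y] bond c/1=7/100: DF=(569491/500000 − 7/100·(0.967300+0.956700))/(1+7/100) = 4693/5000 ≈ 0.938600
step 4 [4y] swap r/1=349/18964: DF=(1 − 349/18964·(0.967300+0.956700+0.938600))/(1+349/18964) = 4651/5000 ≈ 0.930200
step 5 [5y] bond c/1=3/40: DF=(512781/400000 − 3/40·(0.967300+0.956700+0.938600+0.930200))/(1+3/40) = 9279/10000 ≈ 0.927900
step 6 [6y] swap r/1=1088/56119: DF=(1 − 1088/56119·(0.967300+0.956700+0.938600+0.930200+0.927900))/(1+1088/56119) = 557/625 ≈ 0.891200
step 7 [7y] zero: DF = P = 8713/10000 ≈ 0.871300
step 8 [8y] bond c/1=13/400: DF=(4413201/4000000 − 13/400·(0.967300+0.956700+0.938600+0.930200+0.927900+0.891200+0.871300))/(1+13/400) = 1729/2000 ≈ 0.864500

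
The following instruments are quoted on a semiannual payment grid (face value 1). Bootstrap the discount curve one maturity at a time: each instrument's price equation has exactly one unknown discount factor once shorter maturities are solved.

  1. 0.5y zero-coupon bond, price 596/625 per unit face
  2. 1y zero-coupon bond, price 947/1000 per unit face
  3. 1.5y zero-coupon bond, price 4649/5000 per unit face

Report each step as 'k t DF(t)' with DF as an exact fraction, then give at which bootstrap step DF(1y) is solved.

1 1/2 596/625
2 1 947/1000
3 3/2 4649/5000
DF(1y) is solved at step 2

step 1 [0.5y] zero: DF = P = 596/625 ≈ 0.953600
step 2 [1y] zero: DF = P = 947/1000 ≈ 0.947000
step 3 [1.5y] zero: DF = P = 4649/5000 ≈ 0.929800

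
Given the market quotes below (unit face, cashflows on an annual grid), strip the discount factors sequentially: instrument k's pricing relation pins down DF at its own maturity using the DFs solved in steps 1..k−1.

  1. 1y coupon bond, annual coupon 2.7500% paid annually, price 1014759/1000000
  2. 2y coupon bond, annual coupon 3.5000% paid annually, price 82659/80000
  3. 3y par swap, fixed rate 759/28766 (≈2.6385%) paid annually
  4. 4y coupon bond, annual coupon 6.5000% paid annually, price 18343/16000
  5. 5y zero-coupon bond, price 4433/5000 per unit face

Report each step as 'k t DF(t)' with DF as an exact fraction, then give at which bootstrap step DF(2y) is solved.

step 1 [1y] bond c/1=11/400: DF=(1014759/1000000 − 11/400·(0))/(1+11/400) = 2469/2500 ≈ 0.987600
step 2 [2y] bond c/1=7/200: DF=(82659/80000 − 7/200·(0.987600))/(1+7/200) = 9649/10000 ≈ 0.964900
step 3 [3y] swap r/1=759/28766: DF=(1 − 759/28766·(0.987600+0.964900))/(1+759/28766) = 9241/10000 ≈ 0.924100
step 4 [4y] bond c/1=13/200: DF=(18343/16000 − 13/200·(0.987600+0.964900+0.924100))/(1+13/200) = 9009/10000 ≈ 0.900900
step 5 [5y] zero: DF = P = 4433/5000 ≈ 0.886600

1 1 2469/2500
2 2 9649/10000
3 3 9241/10000
4 4 9009/10000
5 5 4433/5000
DF(2y) is solved at step 2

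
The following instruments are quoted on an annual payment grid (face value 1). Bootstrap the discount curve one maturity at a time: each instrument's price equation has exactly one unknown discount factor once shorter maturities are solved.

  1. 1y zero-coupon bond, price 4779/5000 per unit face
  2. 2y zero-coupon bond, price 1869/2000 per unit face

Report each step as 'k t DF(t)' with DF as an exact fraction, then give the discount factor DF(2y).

step 1 [1y] zero: DF = P = 4779/5000 ≈ 0.955800
step 2 [2y] zero: DF = P = 1869/2000 ≈ 0.934500

1 1 4779/5000
2 2 1869/2000
DF(2y) = 1869/2000 ≈ 0.934500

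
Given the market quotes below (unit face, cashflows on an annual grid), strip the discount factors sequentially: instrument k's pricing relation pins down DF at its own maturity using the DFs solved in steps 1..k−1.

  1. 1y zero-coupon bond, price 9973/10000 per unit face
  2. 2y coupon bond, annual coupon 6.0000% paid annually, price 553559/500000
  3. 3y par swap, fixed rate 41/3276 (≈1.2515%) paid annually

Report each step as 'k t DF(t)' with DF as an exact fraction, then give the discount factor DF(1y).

1 1 9973/10000
2 2 247/250
3 3 9631/10000
DF(1y) = 9973/10000 ≈ 0.997300

step 1 [1y] zero: DF = P = 9973/10000 ≈ 0.997300
step 2 [2y] bond c/1=3/50: DF=(553559/500000 − 3/50·(0.997300))/(1+3/50) = 247/250 ≈ 0.988000
step 3 [3y] swap r/1=41/3276: DF=(1 − 41/3276·(0.997300+0.988000))/(1+41/3276) = 9631/10000 ≈ 0.963100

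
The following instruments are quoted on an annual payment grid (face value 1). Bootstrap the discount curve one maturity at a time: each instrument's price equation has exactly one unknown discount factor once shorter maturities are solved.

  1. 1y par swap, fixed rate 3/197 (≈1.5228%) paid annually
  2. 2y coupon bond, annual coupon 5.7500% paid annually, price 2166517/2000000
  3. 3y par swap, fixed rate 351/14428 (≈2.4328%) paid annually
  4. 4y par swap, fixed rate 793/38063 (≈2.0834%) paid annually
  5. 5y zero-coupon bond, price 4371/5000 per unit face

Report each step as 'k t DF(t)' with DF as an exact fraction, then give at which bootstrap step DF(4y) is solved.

1 1 197/200
2 2 2427/2500
3 3 4649/5000
4 4 9207/10000
5 5 4371/5000
DF(4y) is solved at step 4

step 1 [1y] swap r/1=3/197: DF=(1 − 3/197·(0))/(1+3/197) = 197/200 ≈ 0.985000
step 2 [2y] bond c/1=23/400: DF=(2166517/2000000 − 23/400·(0.985000))/(1+23/400) = 2427/2500 ≈ 0.970800
step 3 [3y] swap r/1=351/14428: DF=(1 − 351/14428·(0.985000+0.970800))/(1+351/14428) = 4649/5000 ≈ 0.929800
step 4 [4y] swap r/1=793/38063: DF=(1 − 793/38063·(0.985000+0.970800+0.929800))/(1+793/38063) = 9207/10000 ≈ 0.920700
step 5 [5y] zero: DF = P = 4371/5000 ≈ 0.874200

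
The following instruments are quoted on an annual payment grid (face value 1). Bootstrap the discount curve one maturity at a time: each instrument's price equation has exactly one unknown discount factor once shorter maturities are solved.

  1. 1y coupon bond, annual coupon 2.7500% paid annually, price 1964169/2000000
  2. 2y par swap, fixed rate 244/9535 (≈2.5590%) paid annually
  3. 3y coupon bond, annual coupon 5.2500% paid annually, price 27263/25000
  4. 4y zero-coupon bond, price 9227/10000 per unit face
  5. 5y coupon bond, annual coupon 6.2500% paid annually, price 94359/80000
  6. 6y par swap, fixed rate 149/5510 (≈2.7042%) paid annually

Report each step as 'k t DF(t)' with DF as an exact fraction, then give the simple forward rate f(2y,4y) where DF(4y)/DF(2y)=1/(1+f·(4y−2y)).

step 1 [1y] bond c/1=11/400: DF=(1964169/2000000 − 11/400·(0))/(1+11/400) = 4779/5000 ≈ 0.955800
step 2 [2y] swap r/1=244/9535: DF=(1 − 244/9535·(0.955800))/(1+244/9535) = 1189/1250 ≈ 0.951200
step 3 [3y] bond c/1=21/400: DF=(27263/25000 − 21/400·(0.955800+0.951200))/(1+21/400) = 941/1000 ≈ 0.941000
step 4 [4y] zero: DF = P = 9227/10000 ≈ 0.922700
step 5 [5y] bond c/1=1/16: DF=(94359/80000 − 1/16·(0.955800+0.951200+0.941000+0.922700))/(1+1/16) = 8883/10000 ≈ 0.888300
step 6 [6y] swap r/1=149/5510: DF=(1 − 149/5510·(0.955800+0.951200+0.941000+0.922700+0.888300))/(1+149/5510) = 851/1000 ≈ 0.851000

1 1 4779/5000
2 2 1189/1250
3 3 941/1000
4 4 9227/10000
5 5 8883/10000
6 6 851/1000
f(2y,4y) = ((1189/1250)/(9227/10000) − 1)/(2) = 285/18454 ≈ 1.5444%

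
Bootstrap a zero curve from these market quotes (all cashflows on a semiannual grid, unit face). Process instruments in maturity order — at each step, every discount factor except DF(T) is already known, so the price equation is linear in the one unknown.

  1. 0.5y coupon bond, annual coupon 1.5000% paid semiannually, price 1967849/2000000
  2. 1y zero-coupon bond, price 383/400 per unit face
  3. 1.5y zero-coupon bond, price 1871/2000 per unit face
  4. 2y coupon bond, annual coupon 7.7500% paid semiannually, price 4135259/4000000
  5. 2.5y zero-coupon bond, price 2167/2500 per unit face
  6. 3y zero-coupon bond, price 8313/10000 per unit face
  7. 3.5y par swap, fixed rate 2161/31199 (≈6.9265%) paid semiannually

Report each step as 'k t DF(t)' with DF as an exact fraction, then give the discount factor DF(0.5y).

1 1/2 4883/5000
2 1 383/400
3 3/2 1871/2000
4 2 4441/5000
5 5/2 2167/2500
6 3 8313/10000
7 7/2 7839/10000
DF(0.5y) = 4883/5000 ≈ 0.976600

step 1 [0.5y] bond c/2=3/400: DF=(1967849/2000000 − 3/400·(0))/(1+3/400) = 4883/5000 ≈ 0.976600
step 2 [1y] zero: DF = P = 383/400 ≈ 0.957500
step 3 [1.5y] zero: DF = P = 1871/2000 ≈ 0.935500
step 4 [2y] bond c/2=31/800: DF=(4135259/4000000 − 31/800·(0.976600+0.957500+0.935500))/(1+31/800) = 4441/5000 ≈ 0.888200
step 5 [2.5y] zero: DF = P = 2167/2500 ≈ 0.866800
step 6 [3y] zero: DF = P = 8313/10000 ≈ 0.831300
step 7 [3.5y] swap r/2=2161/62398: DF=(1 − 2161/62398·(0.976600+0.957500+0.935500+0.888200+0.866800+0.831300))/(1+2161/62398) = 7839/10000 ≈ 0.783900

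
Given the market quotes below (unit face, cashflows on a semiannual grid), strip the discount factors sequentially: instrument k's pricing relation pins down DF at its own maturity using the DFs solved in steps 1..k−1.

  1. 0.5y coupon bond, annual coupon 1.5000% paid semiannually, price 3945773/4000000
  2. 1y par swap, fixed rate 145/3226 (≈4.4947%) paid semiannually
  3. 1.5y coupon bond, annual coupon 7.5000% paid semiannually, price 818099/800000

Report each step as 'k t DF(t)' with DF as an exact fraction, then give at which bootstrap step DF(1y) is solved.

1 1/2 9791/10000
2 1 1913/2000
3 3/2 9157/10000
DF(1y) is solved at step 2

step 1 [0.5y] bond c/2=3/400: DF=(3945773/4000000 − 3/400·(0))/(1+3/400) = 9791/10000 ≈ 0.979100
step 2 [1y] swap r/2=145/6452: DF=(1 − 145/6452·(0.979100))/(1+145/6452) = 1913/2000 ≈ 0.956500
step 3 [1.5y] bond c/2=3/80: DF=(818099/800000 − 3/80·(0.979100+0.956500))/(1+3/80) = 9157/10000 ≈ 0.915700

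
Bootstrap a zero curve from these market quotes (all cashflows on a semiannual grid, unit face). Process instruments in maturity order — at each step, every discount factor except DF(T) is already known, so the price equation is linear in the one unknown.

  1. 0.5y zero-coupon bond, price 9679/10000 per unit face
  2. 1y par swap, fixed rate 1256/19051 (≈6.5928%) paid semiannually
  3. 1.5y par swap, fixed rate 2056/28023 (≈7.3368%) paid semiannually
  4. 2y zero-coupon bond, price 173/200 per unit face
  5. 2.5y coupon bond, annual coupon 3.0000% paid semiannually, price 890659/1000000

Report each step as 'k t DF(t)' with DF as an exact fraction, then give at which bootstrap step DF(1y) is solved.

step 1 [0.5y] zero: DF = P = 9679/10000 ≈ 0.967900
step 2 [1y] swap r/2=628/19051: DF=(1 − 628/19051·(0.967900))/(1+628/19051) = 2343/2500 ≈ 0.937200
step 3 [1.5y] swap r/2=1028/28023: DF=(1 − 1028/28023·(0.967900+0.937200))/(1+1028/28023) = 2243/2500 ≈ 0.897200
step 4 [2y] zero: DF = P = 173/200 ≈ 0.865000
step 5 [2.5y] bond c/2=3/200: DF=(890659/1000000 − 3/200·(0.967900+0.937200+0.897200+0.865000))/(1+3/200) = 8233/10000 ≈ 0.823300

1 1/2 9679/10000
2 1 2343/2500
3 3/2 2243/2500
4 2 173/200
5 5/2 8233/10000
DF(1y) is solved at step 2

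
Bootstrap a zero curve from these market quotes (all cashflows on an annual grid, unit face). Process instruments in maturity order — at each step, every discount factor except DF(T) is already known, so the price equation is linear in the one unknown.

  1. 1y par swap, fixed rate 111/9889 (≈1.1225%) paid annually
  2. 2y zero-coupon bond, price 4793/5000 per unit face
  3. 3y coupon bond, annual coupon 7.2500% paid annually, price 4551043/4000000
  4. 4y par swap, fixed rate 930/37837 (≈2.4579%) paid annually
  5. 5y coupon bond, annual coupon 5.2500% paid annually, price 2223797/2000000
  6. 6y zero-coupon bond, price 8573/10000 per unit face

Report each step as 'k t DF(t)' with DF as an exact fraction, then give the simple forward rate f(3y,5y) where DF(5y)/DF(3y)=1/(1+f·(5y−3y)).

1 1 9889/10000
2 2 4793/5000
3 3 2323/2500
4 4 907/1000
5 5 8677/10000
6 6 8573/10000
f(3y,5y) = ((2323/2500)/(8677/10000) − 1)/(2) = 615/17354 ≈ 3.5439%

step 1 [1y] swap r/1=111/9889: DF=(1 − 111/9889·(0))/(1+111/9889) = 9889/10000 ≈ 0.988900
step 2 [2y] zero: DF = P = 4793/5000 ≈ 0.958600
step 3 [3y] bond c/1=29/400: DF=(4551043/4000000 − 29/400·(0.988900+0.958600))/(1+29/400) = 2323/2500 ≈ 0.929200
step 4 [4y] swap r/1=930/37837: DF=(1 − 930/37837·(0.988900+0.958600+0.929200))/(1+930/37837) = 907/1000 ≈ 0.907000
step 5 [5y] bond c/1=21/400: DF=(2223797/2000000 − 21/400·(0.988900+0.958600+0.929200+0.907000))/(1+21/400) = 8677/10000 ≈ 0.867700
step 6 [6y] zero: DF = P = 8573/10000 ≈ 0.857300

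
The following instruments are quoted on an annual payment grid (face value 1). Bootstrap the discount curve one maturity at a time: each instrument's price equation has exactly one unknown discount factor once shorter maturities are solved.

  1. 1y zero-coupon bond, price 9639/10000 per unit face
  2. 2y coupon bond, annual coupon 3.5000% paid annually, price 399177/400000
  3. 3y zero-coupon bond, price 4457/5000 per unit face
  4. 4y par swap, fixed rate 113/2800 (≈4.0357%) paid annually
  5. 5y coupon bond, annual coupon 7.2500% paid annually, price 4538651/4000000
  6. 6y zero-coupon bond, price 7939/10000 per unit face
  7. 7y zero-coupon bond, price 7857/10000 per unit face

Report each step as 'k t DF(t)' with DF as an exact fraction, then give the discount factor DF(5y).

1 1 9639/10000
2 2 2329/2500
3 3 4457/5000
4 4 8531/10000
5 5 8119/10000
6 6 7939/10000
7 7 7857/10000
DF(5y) = 8119/10000 ≈ 0.811900

step 1 [1y] zero: DF = P = 9639/10000 ≈ 0.963900
step 2 [2y] bond c/1=7/200: DF=(399177/400000 − 7/200·(0.963900))/(1+7/200) = 2329/2500 ≈ 0.931600
step 3 [3y] zero: DF = P = 4457/5000 ≈ 0.891400
step 4 [4y] swap r/1=113/2800: DF=(1 − 113/2800·(0.963900+0.931600+0.891400))/(1+113/2800) = 8531/10000 ≈ 0.853100
step 5 [5y] bond c/1=29/400: DF=(4538651/4000000 − 29/400·(0.963900+0.931600+0.891400+0.853100))/(1+29/400) = 8119/10000 ≈ 0.811900
step 6 [6y] zero: DF = P = 7939/10000 ≈ 0.793900
step 7 [7y] zero: DF = P = 7857/10000 ≈ 0.785700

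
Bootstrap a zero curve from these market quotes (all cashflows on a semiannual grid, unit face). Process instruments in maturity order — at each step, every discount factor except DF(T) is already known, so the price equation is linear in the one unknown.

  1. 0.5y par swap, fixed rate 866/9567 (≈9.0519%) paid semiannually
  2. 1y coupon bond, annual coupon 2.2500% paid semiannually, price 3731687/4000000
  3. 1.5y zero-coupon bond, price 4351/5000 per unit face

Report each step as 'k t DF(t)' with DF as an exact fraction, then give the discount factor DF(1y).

step 1 [0.5y] swap r/2=433/9567: DF=(1 − 433/9567·(0))/(1+433/9567) = 9567/10000 ≈ 0.956700
step 2 [1y] bond c/2=9/800: DF=(3731687/4000000 − 9/800·(0.956700))/(1+9/800) = 9119/10000 ≈ 0.911900
step 3 [1.5y] zero: DF = P = 4351/5000 ≈ 0.870200

1 1/2 9567/10000
2 1 9119/10000
3 3/2 4351/5000
DF(1y) = 9119/10000 ≈ 0.911900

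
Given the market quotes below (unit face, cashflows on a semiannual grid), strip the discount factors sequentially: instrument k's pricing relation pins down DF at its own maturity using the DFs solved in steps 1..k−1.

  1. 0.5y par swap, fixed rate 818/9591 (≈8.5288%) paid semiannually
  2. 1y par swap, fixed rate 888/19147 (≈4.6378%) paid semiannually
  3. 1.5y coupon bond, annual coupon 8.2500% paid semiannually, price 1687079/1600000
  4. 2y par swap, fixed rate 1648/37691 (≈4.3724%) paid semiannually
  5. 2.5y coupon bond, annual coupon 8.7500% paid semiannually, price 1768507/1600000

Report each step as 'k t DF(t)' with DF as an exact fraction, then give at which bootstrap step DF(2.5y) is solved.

1 1/2 9591/10000
2 1 2389/2500
3 3/2 1171/1250
4 2 1147/1250
5 5/2 901/1000
DF(2.5y) is solved at step 5

step 1 [0.5y] swap r/2=409/9591: DF=(1 − 409/9591·(0))/(1+409/9591) = 9591/10000 ≈ 0.959100
step 2 [1y] swap r/2=444/19147: DF=(1 − 444/19147·(0.959100))/(1+444/19147) = 2389/2500 ≈ 0.955600
step 3 [1.5y] bond c/2=33/800: DF=(1687079/1600000 − 33/800·(0.959100+0.955600))/(1+33/800) = 1171/1250 ≈ 0.936800
step 4 [2y] swap r/2=824/37691: DF=(1 − 824/37691·(0.959100+0.955600+0.936800))/(1+824/37691) = 1147/1250 ≈ 0.917600
step 5 [2.5y] bond c/2=7/160: DF=(1768507/1600000 − 7/160·(0.959100+0.955600+0.936800+0.917600))/(1+7/160) = 901/1000 ≈ 0.901000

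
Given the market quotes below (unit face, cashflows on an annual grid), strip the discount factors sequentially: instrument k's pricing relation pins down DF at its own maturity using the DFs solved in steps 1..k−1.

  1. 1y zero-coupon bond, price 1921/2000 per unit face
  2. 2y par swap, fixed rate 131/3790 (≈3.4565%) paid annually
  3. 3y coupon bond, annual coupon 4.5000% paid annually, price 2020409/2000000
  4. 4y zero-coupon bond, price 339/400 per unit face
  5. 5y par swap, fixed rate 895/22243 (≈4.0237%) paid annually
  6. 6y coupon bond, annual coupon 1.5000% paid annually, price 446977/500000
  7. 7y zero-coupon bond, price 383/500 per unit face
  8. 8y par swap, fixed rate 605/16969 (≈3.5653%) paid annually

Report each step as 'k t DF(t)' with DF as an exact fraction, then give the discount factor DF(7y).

step 1 [1y] zero: DF = P = 1921/2000 ≈ 0.960500
step 2 [2y] swap r/1=131/3790: DF=(1 − 131/3790·(0.960500))/(1+131/3790) = 1869/2000 ≈ 0.934500
step 3 [3y] bond c/1=9/200: DF=(2020409/2000000 − 9/200·(0.960500+0.934500))/(1+9/200) = 8851/10000 ≈ 0.885100
step 4 [4y] zero: DF = P = 339/400 ≈ 0.847500
step 5 [5y] swap r/1=895/22243: DF=(1 − 895/22243·(0.960500+0.934500+0.885100+0.847500))/(1+895/22243) = 821/1000 ≈ 0.821000
step 6 [6y] bond c/1=3/200: DF=(446977/500000 − 3/200·(0.960500+0.934500+0.885100+0.847500+0.821000))/(1+3/200) = 163/200 ≈ 0.815000
step 7 [7y] zero: DF = P = 383/500 ≈ 0.766000
step 8 [8y] swap r/1=605/16969: DF=(1 − 605/16969·(0.960500+0.934500+0.885100+0.847500+0.821000+0.815000+0.766000))/(1+605/16969) = 379/500 ≈ 0.758000

1 1 1921/2000
2 2 1869/2000
3 3 8851/10000
4 4 339/400
5 5 821/1000
6 6 163/200
7 7 383/500
8 8 379/500
DF(7y) = 383/500 ≈ 0.766000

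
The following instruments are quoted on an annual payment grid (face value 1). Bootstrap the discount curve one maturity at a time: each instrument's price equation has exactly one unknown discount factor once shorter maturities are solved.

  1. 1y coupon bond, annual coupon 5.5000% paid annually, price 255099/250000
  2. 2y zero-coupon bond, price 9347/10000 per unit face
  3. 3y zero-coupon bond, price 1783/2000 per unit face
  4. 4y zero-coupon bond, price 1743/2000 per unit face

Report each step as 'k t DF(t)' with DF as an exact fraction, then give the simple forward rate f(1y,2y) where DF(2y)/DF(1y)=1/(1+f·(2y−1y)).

1 1 1209/1250
2 2 9347/10000
3 3 1783/2000
4 4 1743/2000
f(1y,2y) = ((1209/1250)/(9347/10000) − 1)/(1) = 25/719 ≈ 3.4771%

step 1 [1y] bond c/1=11/200: DF=(255099/250000 − 11/200·(0))/(1+11/200) = 1209/1250 ≈ 0.967200
step 2 [2y] zero: DF = P = 9347/10000 ≈ 0.934700
step 3 [3y] zero: DF = P = 1783/2000 ≈ 0.891500
step 4 [4y] zero: DF = P = 1743/2000 ≈ 0.871500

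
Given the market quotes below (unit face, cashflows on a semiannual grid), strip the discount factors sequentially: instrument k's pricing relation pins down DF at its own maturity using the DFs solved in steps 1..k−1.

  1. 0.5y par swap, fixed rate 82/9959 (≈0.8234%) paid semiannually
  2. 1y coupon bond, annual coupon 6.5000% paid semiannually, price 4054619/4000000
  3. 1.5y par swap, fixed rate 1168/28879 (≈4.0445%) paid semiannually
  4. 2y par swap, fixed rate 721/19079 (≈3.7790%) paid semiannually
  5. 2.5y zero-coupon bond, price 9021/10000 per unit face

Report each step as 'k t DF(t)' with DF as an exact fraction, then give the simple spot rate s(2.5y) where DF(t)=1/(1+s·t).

1 1/2 9959/10000
2 1 594/625
3 3/2 1177/1250
4 2 9279/10000
5 5/2 9021/10000
s(2.5y) = (1/(9021/10000) − 1)/(5/2) = 1958/45105 ≈ 4.3410%

step 1 [0.5y] swap r/2=41/9959: DF=(1 − 41/9959·(0))/(1+41/9959) = 9959/10000 ≈ 0.995900
step 2 [1y] bond c/2=13/400: DF=(4054619/4000000 − 13/400·(0.995900))/(1+13/400) = 594/625 ≈ 0.950400
step 3 [1.5y] swap r/2=584/28879: DF=(1 − 584/28879·(0.995900+0.950400))/(1+584/28879) = 1177/1250 ≈ 0.941600
step 4 [2y] swap r/2=721/38158: DF=(1 − 721/38158·(0.995900+0.950400+0.941600))/(1+721/38158) = 9279/10000 ≈ 0.927900
step 5 [2.5y] zero: DF = P = 9021/10000 ≈ 0.902100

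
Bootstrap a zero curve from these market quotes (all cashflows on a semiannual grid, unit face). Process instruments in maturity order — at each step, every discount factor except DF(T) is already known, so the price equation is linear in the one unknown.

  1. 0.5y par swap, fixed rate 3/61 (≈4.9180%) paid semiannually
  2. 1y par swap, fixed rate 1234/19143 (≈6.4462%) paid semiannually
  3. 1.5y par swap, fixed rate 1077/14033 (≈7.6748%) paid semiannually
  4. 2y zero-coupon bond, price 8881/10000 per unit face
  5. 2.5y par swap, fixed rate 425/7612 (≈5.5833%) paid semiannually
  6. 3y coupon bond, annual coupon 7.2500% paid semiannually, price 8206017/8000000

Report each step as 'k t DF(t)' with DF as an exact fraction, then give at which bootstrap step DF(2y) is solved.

1 1/2 122/125
2 1 9383/10000
3 3/2 8923/10000
4 2 8881/10000
5 5/2 349/400
6 3 8301/10000
DF(2y) is solved at step 4

step 1 [0.5y] swap r/2=3/122: DF=(1 − 3/122·(0))/(1+3/122) = 122/125 ≈ 0.976000
step 2 [1y] swap r/2=617/19143: DF=(1 − 617/19143·(0.976000))/(1+617/19143) = 9383/10000 ≈ 0.938300
step 3 [1.5y] swap r/2=1077/28066: DF=(1 − 1077/28066·(0.976000+0.938300))/(1+1077/28066) = 8923/10000 ≈ 0.892300
step 4 [2y] zero: DF = P = 8881/10000 ≈ 0.888100
step 5 [2.5y] swap r/2=425/15224: DF=(1 − 425/15224·(0.976000+0.938300+0.892300+0.888100))/(1+425/15224) = 349/400 ≈ 0.872500
step 6 [3y] bond c/2=29/800: DF=(8206017/8000000 − 29/800·(0.976000+0.938300+0.892300+0.888100+0.872500))/(1+29/800) = 8301/10000 ≈ 0.830100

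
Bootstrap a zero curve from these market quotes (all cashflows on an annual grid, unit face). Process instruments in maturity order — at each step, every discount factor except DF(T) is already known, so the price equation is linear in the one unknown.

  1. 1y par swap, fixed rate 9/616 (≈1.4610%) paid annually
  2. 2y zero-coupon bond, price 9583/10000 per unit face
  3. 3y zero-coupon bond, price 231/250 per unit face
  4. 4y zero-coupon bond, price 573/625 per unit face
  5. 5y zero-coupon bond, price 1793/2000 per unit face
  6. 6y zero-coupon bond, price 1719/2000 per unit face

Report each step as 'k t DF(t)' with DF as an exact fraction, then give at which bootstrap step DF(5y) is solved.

1 1 616/625
2 2 9583/10000
3 3 231/250
4 4 573/625
5 5 1793/2000
6 6 1719/2000
DF(5y) is solved at step 5

step 1 [1y] swap r/1=9/616: DF=(1 − 9/616·(0))/(1+9/616) = 616/625 ≈ 0.985600
step 2 [2y] zero: DF = P = 9583/10000 ≈ 0.958300
step 3 [3y] zero: DF = P = 231/250 ≈ 0.924000
step 4 [4y] zero: DF = P = 573/625 ≈ 0.916800
step 5 [5y] zero: DF = P = 1793/2000 ≈ 0.896500
step 6 [6y] zero: DF = P = 1719/2000 ≈ 0.859500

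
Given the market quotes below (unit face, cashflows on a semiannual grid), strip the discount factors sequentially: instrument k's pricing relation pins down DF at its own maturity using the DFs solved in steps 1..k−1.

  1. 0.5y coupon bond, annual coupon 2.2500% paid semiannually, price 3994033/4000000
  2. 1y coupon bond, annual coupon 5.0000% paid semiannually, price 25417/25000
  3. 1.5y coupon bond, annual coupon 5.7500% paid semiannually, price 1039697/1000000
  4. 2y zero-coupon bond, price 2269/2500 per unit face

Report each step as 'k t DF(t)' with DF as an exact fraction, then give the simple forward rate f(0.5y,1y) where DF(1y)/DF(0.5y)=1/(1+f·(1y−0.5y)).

step 1 [0.5y] bond c/2=9/800: DF=(3994033/4000000 − 9/800·(0))/(1+9/800) = 4937/5000 ≈ 0.987400
step 2 [1y] bond c/2=1/40: DF=(25417/25000 − 1/40·(0.987400))/(1+1/40) = 4839/5000 ≈ 0.967800
step 3 [1.5y] bond c/2=23/800: DF=(1039697/1000000 − 23/800·(0.987400+0.967800))/(1+23/800) = 239/250 ≈ 0.956000
step 4 [2y] zero: DF = P = 2269/2500 ≈ 0.907600

1 1/2 4937/5000
2 1 4839/5000
3 3/2 239/250
4 2 2269/2500
f(0.5y,1y) = ((4937/5000)/(4839/5000) − 1)/(1/2) = 196/4839 ≈ 4.0504%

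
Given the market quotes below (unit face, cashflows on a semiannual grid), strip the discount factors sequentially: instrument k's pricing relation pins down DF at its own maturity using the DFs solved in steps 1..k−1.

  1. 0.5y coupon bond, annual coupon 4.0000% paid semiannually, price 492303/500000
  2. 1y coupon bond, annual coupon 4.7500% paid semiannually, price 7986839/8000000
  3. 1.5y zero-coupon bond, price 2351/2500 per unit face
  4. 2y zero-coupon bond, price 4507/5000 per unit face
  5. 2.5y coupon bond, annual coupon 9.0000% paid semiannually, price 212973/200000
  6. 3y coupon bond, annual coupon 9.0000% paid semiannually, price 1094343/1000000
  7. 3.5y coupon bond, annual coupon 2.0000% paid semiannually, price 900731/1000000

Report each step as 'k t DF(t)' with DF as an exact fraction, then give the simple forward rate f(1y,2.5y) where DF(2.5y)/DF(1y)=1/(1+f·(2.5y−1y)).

1 1/2 9653/10000
2 1 1191/1250
3 3/2 2351/2500
4 2 4507/5000
5 5/2 8571/10000
6 3 2121/2500
7 7/2 8377/10000
f(1y,2.5y) = ((1191/1250)/(8571/10000) − 1)/(3/2) = 638/8571 ≈ 7.4437%

step 1 [0.5y] bond c/2=1/50: DF=(492303/500000 − 1/50·(0))/(1+1/50) = 9653/10000 ≈ 0.965300
step 2 [1y] bond c/2=19/800: DF=(7986839/8000000 − 19/800·(0.965300))/(1+19/800) = 1191/1250 ≈ 0.952800
step 3 [1.5y] zero: DF = P = 2351/2500 ≈ 0.940400
step 4 [2y] zero: DF = P = 4507/5000 ≈ 0.901400
step 5 [2.5y] bond c/2=9/200: DF=(212973/200000 − 9/200·(0.965300+0.952800+0.940400+0.901400))/(1+9/200) = 8571/10000 ≈ 0.857100
step 6 [3y] bond c/2=9/200: DF=(1094343/1000000 − 9/200·(0.965300+0.952800+0.940400+0.901400+0.857100))/(1+9/200) = 2121/2500 ≈ 0.848400
step 7 [3.5y] bond c/2=1/100: DF=(900731/1000000 − 1/100·(0.965300+0.952800+0.940400+0.901400+0.857100+0.848400))/(1+1/100) = 8377/10000 ≈ 0.837700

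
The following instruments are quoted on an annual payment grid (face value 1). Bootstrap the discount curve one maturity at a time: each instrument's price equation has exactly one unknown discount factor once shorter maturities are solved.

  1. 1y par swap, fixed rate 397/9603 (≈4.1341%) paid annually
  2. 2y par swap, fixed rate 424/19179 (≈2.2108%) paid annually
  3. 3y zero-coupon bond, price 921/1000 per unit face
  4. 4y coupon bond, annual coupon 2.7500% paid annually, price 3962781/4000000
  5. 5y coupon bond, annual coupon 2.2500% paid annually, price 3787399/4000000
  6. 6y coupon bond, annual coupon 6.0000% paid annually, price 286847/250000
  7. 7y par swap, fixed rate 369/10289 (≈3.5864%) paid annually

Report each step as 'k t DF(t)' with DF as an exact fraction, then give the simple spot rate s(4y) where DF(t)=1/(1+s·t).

step 1 [1y] swap r/1=397/9603: DF=(1 − 397/9603·(0))/(1+397/9603) = 9603/10000 ≈ 0.960300
step 2 [2y] swap r/1=424/19179: DF=(1 − 424/19179·(0.960300))/(1+424/19179) = 1197/1250 ≈ 0.957600
step 3 [3y] zero: DF = P = 921/1000 ≈ 0.921000
step 4 [4y] bond c/1=11/400: DF=(3962781/4000000 − 11/400·(0.960300+0.957600+0.921000))/(1+11/400) = 4441/5000 ≈ 0.888200
step 5 [5y] bond c/1=9/400: DF=(3787399/4000000 − 9/400·(0.960300+0.957600+0.921000+0.888200))/(1+9/400) = 211/250 ≈ 0.844000
step 6 [6y] bond c/1=3/50: DF=(286847/250000 − 3/50·(0.960300+0.957600+0.921000+0.888200+0.844000))/(1+3/50) = 8237/10000 ≈ 0.823700
step 7 [7y] swap r/1=369/10289: DF=(1 − 369/10289·(0.960300+0.957600+0.921000+0.888200+0.844000+0.823700))/(1+369/10289) = 3893/5000 ≈ 0.778600

1 1 9603/10000
2 2 1197/1250
3 3 921/1000
4 4 4441/5000
5 5 211/250
6 6 8237/10000
7 7 3893/5000
s(4y) = (1/(4441/5000) − 1)/(4) = 559/17764 ≈ 3.1468%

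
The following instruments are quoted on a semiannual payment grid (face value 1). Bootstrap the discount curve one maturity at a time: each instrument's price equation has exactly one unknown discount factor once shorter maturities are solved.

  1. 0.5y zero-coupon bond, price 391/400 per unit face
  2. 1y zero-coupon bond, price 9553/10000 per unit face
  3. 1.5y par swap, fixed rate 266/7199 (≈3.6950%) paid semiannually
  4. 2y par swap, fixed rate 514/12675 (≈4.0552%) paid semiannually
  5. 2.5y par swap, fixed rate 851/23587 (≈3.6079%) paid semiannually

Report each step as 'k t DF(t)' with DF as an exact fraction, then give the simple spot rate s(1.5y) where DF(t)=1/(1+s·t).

step 1 [0.5y] zero: DF = P = 391/400 ≈ 0.977500
step 2 [1y] zero: DF = P = 9553/10000 ≈ 0.955300
step 3 [1.5y] swap r/2=133/7199: DF=(1 − 133/7199·(0.977500+0.955300))/(1+133/7199) = 2367/2500 ≈ 0.946800
step 4 [2y] swap r/2=257/12675: DF=(1 − 257/12675·(0.977500+0.955300+0.946800))/(1+257/12675) = 9229/10000 ≈ 0.922900
step 5 [2.5y] swap r/2=851/47174: DF=(1 − 851/47174·(0.977500+0.955300+0.946800+0.922900))/(1+851/47174) = 9149/10000 ≈ 0.914900

1 1/2 391/400
2 1 9553/10000
3 3/2 2367/2500
4 2 9229/10000
5 5/2 9149/10000
s(1.5y) = (1/(2367/2500) − 1)/(3/2) = 266/7101 ≈ 3.7460%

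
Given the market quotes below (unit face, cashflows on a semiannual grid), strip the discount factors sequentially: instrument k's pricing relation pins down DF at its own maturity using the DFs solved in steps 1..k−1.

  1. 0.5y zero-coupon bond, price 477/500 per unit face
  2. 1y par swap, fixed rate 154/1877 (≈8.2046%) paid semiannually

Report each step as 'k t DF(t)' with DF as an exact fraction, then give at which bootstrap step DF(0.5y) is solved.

1 1/2 477/500
2 1 923/1000
DF(0.5y) is solved at step 1

step 1 [0.5y] zero: DF = P = 477/500 ≈ 0.954000
step 2 [1y] swap r/2=77/1877: DF=(1 − 77/1877·(0.954000))/(1+77/1877) = 923/1000 ≈ 0.923000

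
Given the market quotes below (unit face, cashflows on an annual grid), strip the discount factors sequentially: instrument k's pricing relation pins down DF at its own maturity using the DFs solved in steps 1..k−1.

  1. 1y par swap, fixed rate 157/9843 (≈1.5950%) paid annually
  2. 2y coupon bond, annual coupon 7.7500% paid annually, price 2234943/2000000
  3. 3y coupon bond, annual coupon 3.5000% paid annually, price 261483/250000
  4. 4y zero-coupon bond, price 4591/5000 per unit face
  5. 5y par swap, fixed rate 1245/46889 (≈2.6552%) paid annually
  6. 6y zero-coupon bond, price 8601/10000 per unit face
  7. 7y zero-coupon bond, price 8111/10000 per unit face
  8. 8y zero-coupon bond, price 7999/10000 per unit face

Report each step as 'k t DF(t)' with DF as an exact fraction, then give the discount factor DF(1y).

step 1 [1y] swap r/1=157/9843: DF=(1 − 157/9843·(0))/(1+157/9843) = 9843/10000 ≈ 0.984300
step 2 [2y] bond c/1=31/400: DF=(2234943/2000000 − 31/400·(0.984300))/(1+31/400) = 9663/10000 ≈ 0.966300
step 3 [3y] bond c/1=7/200: DF=(261483/250000 − 7/200·(0.984300+0.966300))/(1+7/200) = 4723/5000 ≈ 0.944600
step 4 [4y] zero: DF = P = 4591/5000 ≈ 0.918200
step 5 [5y] swap r/1=1245/46889: DF=(1 − 1245/46889·(0.984300+0.966300+0.944600+0.918200))/(1+1245/46889) = 1751/2000 ≈ 0.875500
step 6 [6y] zero: DF = P = 8601/10000 ≈ 0.860100
step 7 [7y] zero: DF = P = 8111/10000 ≈ 0.811100
step 8 [8y] zero: DF = P = 7999/10000 ≈ 0.799900

1 1 9843/10000
2 2 9663/10000
3 3 4723/5000
4 4 4591/5000
5 5 1751/2000
6 6 8601/10000
7 7 8111/10000
8 8 7999/10000
DF(1y) = 9843/10000 ≈ 0.984300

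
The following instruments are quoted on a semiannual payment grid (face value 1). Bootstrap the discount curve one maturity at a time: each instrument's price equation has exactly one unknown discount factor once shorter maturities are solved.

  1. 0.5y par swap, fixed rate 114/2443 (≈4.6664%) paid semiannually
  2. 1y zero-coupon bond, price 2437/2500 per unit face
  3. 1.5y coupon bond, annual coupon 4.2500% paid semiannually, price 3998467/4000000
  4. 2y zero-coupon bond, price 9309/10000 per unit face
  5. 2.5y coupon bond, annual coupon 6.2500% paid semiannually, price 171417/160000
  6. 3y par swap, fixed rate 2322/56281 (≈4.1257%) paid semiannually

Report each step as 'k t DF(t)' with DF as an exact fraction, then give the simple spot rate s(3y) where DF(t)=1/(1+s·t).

1 1/2 2443/2500
2 1 2437/2500
3 3/2 4691/5000
4 2 9309/10000
5 5/2 9231/10000
6 3 8839/10000
s(3y) = (1/(8839/10000) − 1)/(3) = 387/8839 ≈ 4.3783%

step 1 [0.5y] swap r/2=57/2443: DF=(1 − 57/2443·(0))/(1+57/2443) = 2443/2500 ≈ 0.977200
step 2 [1y] zero: DF = P = 2437/2500 ≈ 0.974800
step 3 [1.5y] bond c/2=17/800: DF=(3998467/4000000 − 17/800·(0.977200+0.974800))/(1+17/800) = 4691/5000 ≈ 0.938200
step 4 [2y] zero: DF = P = 9309/10000 ≈ 0.930900
step 5 [2.5y] bond c/2=1/32: DF=(171417/160000 − 1/32·(0.977200+0.974800+0.938200+0.930900))/(1+1/32) = 9231/10000 ≈ 0.923100
step 6 [3y] swap r/2=1161/56281: DF=(1 − 1161/56281·(0.977200+0.974800+0.938200+0.930900+0.923100))/(1+1161/56281) = 8839/10000 ≈ 0.883900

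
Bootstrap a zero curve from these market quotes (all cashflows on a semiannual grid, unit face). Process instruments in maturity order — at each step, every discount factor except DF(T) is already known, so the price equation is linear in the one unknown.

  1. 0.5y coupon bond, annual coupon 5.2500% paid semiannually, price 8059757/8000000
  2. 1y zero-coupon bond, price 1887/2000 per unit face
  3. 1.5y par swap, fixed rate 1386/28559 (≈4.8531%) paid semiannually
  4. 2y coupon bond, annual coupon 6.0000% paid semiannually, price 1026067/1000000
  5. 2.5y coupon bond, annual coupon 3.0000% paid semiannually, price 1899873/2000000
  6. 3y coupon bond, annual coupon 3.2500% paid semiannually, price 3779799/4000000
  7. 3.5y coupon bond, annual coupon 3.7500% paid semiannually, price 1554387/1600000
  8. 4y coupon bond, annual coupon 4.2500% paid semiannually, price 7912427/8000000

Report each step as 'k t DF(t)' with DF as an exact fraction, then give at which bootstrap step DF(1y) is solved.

1 1/2 9817/10000
2 1 1887/2000
3 3/2 9307/10000
4 2 913/1000
5 5/2 4401/5000
6 3 1711/2000
7 7/2 8523/10000
8 4 4181/5000
DF(1y) is solved at step 2

step 1 [0.5y] bond c/2=21/800: DF=(8059757/8000000 − 21/800·(0))/(1+21/800) = 9817/10000 ≈ 0.981700
step 2 [1y] zero: DF = P = 1887/2000 ≈ 0.943500
step 3 [1.5y] swap r/2=693/28559: DF=(1 − 693/28559·(0.981700+0.943500))/(1+693/28559) = 9307/10000 ≈ 0.930700
step 4 [2y] bond c/2=3/100: DF=(1026067/1000000 − 3/100·(0.981700+0.943500+0.930700))/(1+3/100) = 913/1000 ≈ 0.913000
step 5 [2.5y] bond c/2=3/200: DF=(1899873/2000000 − 3/200·(0.981700+0.943500+0.930700+0.913000))/(1+3/200) = 4401/5000 ≈ 0.880200
step 6 [3y] bond c/2=13/800: DF=(3779799/4000000 − 13/800·(0.981700+0.943500+0.930700+0.913000+0.880200))/(1+13/800) = 1711/2000 ≈ 0.855500
step 7 [3.5y] bond c/2=3/160: DF=(1554387/1600000 − 3/160·(0.981700+0.943500+0.930700+0.913000+0.880200+0.855500))/(1+3/160) = 8523/10000 ≈ 0.852300
step 8 [4y] bond c/2=17/800: DF=(7912427/8000000 − 17/800·(0.981700+0.943500+0.930700+0.913000+0.880200+0.855500+0.852300))/(1+17/800) = 4181/5000 ≈ 0.836200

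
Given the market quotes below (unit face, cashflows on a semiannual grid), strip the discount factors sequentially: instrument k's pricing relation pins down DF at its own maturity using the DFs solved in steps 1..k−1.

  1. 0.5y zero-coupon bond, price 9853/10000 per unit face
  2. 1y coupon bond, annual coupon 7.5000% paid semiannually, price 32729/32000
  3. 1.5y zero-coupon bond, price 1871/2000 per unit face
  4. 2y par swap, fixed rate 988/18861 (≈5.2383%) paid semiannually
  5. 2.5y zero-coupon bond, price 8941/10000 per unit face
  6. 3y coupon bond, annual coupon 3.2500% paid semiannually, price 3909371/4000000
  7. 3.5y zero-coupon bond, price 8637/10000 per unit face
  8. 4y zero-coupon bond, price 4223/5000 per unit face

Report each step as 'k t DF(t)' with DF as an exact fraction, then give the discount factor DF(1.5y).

step 1 [0.5y] zero: DF = P = 9853/10000 ≈ 0.985300
step 2 [1y] bond c/2=3/80: DF=(32729/32000 − 3/80·(0.985300))/(1+3/80) = 4751/5000 ≈ 0.950200
step 3 [1.5y] zero: DF = P = 1871/2000 ≈ 0.935500
step 4 [2y] swap r/2=494/18861: DF=(1 − 494/18861·(0.985300+0.950200+0.935500))/(1+494/18861) = 2253/2500 ≈ 0.901200
step 5 [2.5y] zero: DF = P = 8941/10000 ≈ 0.894100
step 6 [3y] bond c/2=13/800: DF=(3909371/4000000 − 13/800·(0.985300+0.950200+0.935500+0.901200+0.894100))/(1+13/800) = 8871/10000 ≈ 0.887100
step 7 [3.5y] zero: DF = P = 8637/10000 ≈ 0.863700
step 8 [4y] zero: DF = P = 4223/5000 ≈ 0.844600

1 1/2 9853/10000
2 1 4751/5000
3 3/2 1871/2000
4 2 2253/2500
5 5/2 8941/10000
6 3 8871/10000
7 7/2 8637/10000
8 4 4223/5000
DF(1.5y) = 1871/2000 ≈ 0.935500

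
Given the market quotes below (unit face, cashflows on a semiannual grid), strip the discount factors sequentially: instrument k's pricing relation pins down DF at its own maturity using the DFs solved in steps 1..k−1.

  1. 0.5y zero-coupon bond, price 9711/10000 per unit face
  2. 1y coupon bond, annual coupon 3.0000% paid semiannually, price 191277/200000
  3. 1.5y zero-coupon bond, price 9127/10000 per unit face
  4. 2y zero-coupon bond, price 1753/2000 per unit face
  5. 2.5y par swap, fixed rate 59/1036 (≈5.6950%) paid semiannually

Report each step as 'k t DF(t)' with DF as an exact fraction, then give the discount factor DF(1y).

1 1/2 9711/10000
2 1 9279/10000
3 3/2 9127/10000
4 2 1753/2000
5 5/2 4351/5000
DF(1y) = 9279/10000 ≈ 0.927900

step 1 [0.5y] zero: DF = P = 9711/10000 ≈ 0.971100
step 2 [1y] bond c/2=3/200: DF=(191277/200000 − 3/200·(0.971100))/(1+3/200) = 9279/10000 ≈ 0.927900
step 3 [1.5y] zero: DF = P = 9127/10000 ≈ 0.912700
step 4 [2y] zero: DF = P = 1753/2000 ≈ 0.876500
step 5 [2.5y] swap r/2=59/2072: DF=(1 − 59/2072·(0.971100+0.927900+0.912700+0.876500))/(1+59/2072) = 4351/5000 ≈ 0.870200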